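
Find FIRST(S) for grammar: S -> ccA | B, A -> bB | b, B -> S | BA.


Per alternative of S: FIRST(ccA) = {c}; FIRST(B) = {c}
FIRST(S) = {c}


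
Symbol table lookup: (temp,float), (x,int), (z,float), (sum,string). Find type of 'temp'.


Lookup 'temp' → type float


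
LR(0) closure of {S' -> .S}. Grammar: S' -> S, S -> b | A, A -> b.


Start: S' -> .S
For each item with dot before a nonterminal B, add B -> .γ for every B-production
Closure: [S' -> .S, S -> .b, S -> .A, A -> .b]


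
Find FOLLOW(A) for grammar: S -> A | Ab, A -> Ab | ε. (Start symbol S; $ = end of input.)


$ ∈ FOLLOW(S). For each A -> αBβ: add FIRST(β)\{ε} to FOLLOW(B); if β nullable, add FOLLOW(A).
FOLLOW(A) = {$, b}


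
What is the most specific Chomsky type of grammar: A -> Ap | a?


Left-linear: every RHS is a terminal or one nonterminal followed by a terminal
Classification: Type 3 (Regular)


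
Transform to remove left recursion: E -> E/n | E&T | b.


Left-recursive alternatives: E/n, E&T; non-recursive: b
Introduce E': E -> bE', E' -> /nE' | &TE' | ε


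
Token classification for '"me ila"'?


Pattern: double-quoted sequence
Type: STRING_LITERAL


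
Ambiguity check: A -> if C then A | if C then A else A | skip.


dangling else: 'if C then if C then skip else skip' parses two ways
Ambiguous


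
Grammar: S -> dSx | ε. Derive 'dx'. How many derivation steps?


Derivation: S => dSx => dx
Steps: 2


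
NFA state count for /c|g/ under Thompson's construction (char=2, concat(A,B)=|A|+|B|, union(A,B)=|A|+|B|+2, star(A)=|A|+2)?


Syntax tree has 2 char leaf(s), 1 union(s), 0 star(s)
chars contribute 2×2 = 4; each union adds +2; each star adds +2
Total: 4 + 2 + 0 = 6 states


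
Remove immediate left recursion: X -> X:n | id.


Left-recursive alternatives: X:n; non-recursive: id
Introduce X': X -> idX', X' -> :nX' | ε


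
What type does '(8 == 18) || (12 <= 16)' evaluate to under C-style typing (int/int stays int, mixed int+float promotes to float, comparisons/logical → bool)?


Operand types: bool || bool
Rule: logical operators take bool operands and yield bool
Result type: bool


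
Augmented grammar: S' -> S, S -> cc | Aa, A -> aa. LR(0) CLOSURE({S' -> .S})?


Start: S' -> .S
For each item with dot before a nonterminal B, add B -> .γ for every B-production
Closure: [S' -> .S, S -> .cc, S -> .Aa, A -> .aa]


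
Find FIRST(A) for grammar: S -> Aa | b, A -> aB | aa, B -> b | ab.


Per alternative of A: FIRST(aB) = {a}; FIRST(aa) = {a}
FIRST(A) = {a}


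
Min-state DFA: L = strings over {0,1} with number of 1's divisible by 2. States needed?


Track (count of 1) mod 2: states 0..1, accept at 0
Minimal DFA: 2 states


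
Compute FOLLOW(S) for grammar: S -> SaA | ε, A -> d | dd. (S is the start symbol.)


$ ∈ FOLLOW(S). For each A -> αBβ: add FIRST(β)\{ε} to FOLLOW(B); if β nullable, add FOLLOW(A).
FOLLOW(S) = {$, a}


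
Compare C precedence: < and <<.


'<<' is shift (level 8); '<' is relational (level 7)
Higher level binds tighter
'<<' has higher precedence than '<'


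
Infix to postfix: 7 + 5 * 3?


* has higher precedence, evaluate 5*3 first
Postfix: 7 5 3 * +


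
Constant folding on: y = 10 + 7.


10 + 7 = 17 at compile time
Optimized: y = 17


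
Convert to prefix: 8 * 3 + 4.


left-to-right (same/higher precedence on left): tree is (+ (* 8 3) 4)
Prefix: + * 8 3 4


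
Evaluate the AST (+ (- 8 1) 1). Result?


Evaluate inner: (- 8 1) = 7
Evaluate root: (+ 7 1) = 8
Result: 8


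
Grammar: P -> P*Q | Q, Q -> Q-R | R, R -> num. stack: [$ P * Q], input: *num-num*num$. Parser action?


handle 'P*Q' on top; lookahead ∈ FOLLOW(P) = {*, $}
Action: reduce (P -> P*Q)


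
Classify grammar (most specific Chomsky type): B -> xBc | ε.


Single nonterminal LHS, but x^n c^n is not regular
Classification: Type 2 (Context-Free)


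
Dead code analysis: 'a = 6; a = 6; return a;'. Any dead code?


first assignment to a is overwritten before any read
Dead: 'a = 6'


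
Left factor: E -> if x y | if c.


Common prefix: 'if'
Factored: E -> if E', E' -> x y | c


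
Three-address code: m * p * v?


Break into single-operator statements:
t1 = m * p
t2 = t1 * v


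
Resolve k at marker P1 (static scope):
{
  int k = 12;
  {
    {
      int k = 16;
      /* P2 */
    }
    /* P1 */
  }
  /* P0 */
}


P1's block does not declare k; resolves to the enclosing declaration at depth 0
k = 12


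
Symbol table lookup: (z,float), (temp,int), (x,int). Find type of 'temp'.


Lookup 'temp' → type int


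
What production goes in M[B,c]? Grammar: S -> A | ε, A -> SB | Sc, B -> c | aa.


For [B, c]: 'c' ∈ FIRST(c)
Entry: B -> c


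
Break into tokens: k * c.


Scan left to right, longest-match per lexeme
Tokens: ID(k), OP(*), ID(c)


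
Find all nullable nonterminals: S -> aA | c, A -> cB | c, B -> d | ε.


A nonterminal is nullable iff some alternative derives ε (directly, or every symbol in it is nullable)
Nullable: {B}


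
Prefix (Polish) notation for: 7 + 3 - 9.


left-to-right (same/higher precedence on left): tree is (- (+ 7 3) 9)
Prefix: - + 7 3 9


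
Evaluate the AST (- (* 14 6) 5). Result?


Evaluate inner: (* 14 6) = 84
Evaluate root: (- 84 5) = 79
Result: 79


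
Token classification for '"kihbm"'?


Pattern: double-quoted sequence
Type: STRING_LITERAL


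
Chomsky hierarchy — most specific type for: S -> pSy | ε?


Single nonterminal LHS, but p^n y^n is not regular
Classification: Type 2 (Context-Free)


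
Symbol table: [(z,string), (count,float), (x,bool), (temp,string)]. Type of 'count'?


Lookup 'count' → type float


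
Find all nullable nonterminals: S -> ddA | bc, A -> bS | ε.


A nonterminal is nullable iff some alternative derives ε (directly, or every symbol in it is nullable)
Nullable: {A}


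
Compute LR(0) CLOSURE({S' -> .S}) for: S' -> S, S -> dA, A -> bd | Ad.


Start: S' -> .S
For each item with dot before a nonterminal B, add B -> .γ for every B-production
Closure: [S' -> .S, S -> .dA]


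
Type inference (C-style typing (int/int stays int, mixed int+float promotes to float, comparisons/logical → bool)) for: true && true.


Operand types: bool && bool
Rule: logical operators take bool operands and yield bool
Result type: bool


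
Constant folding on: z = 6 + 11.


6 + 11 = 17 at compile time
Optimized: z = 17


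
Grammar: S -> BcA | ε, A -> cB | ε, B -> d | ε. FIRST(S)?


Per alternative of S: FIRST(BcA) = {c, d}; FIRST(ε) = {ε}
FIRST(S) = {c, d, ε}


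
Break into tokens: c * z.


Scan left to right, longest-match per lexeme
Tokens: ID(c), OP(*), ID(z)


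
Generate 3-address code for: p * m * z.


Break into single-operator statements:
t1 = p * m
t2 = t1 * z


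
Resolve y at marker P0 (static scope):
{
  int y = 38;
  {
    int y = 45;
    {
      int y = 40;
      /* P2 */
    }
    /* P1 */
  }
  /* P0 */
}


y declared in the same block as P0
y = 38


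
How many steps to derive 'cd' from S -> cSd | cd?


Derivation: S => cd
Steps: 1


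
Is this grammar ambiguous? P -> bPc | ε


balanced b^n…c^n: each string has a unique parse
Unambiguous


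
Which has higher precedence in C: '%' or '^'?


'%' is multiplicative (level 10); '^' is bitwise XOR (level 4)
Higher level binds tighter
'%' has higher precedence than '^'


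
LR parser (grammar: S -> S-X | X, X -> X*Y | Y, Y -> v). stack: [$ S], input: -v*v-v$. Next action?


shift '-' to continue S -> S-X
Action: shift


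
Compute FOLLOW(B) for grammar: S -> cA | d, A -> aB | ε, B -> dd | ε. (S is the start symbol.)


$ ∈ FOLLOW(S). For each A -> αBβ: add FIRST(β)\{ε} to FOLLOW(B); if β nullable, add FOLLOW(A).
FOLLOW(B) = {$}


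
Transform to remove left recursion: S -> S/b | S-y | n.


Left-recursive alternatives: S/b, S-y; non-recursive: n
Introduce S': S -> nS', S' -> /bS' | -yS' | ε


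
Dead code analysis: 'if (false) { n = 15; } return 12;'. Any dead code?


condition is constant false, so the whole block is unreachable
Dead: 'if (false) { n = 15; }'


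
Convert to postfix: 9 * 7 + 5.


Left to right (same or higher precedence on left)
Postfix: 9 7 * 5 +


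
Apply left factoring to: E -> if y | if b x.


Common prefix: 'if'
Factored: E -> if E', E' -> y | b x


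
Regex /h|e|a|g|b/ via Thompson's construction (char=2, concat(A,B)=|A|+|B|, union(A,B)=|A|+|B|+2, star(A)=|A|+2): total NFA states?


Syntax tree has 5 char leaf(s), 4 union(s), 0 star(s)
chars contribute 5×2 = 10; each union adds +2; each star adds +2
Total: 10 + 8 + 0 = 18 states


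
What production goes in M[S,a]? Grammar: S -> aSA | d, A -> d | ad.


For [S, a]: 'a' ∈ FIRST(aSA)
Entry: S -> aSA


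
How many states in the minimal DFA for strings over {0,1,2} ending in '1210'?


Track the longest suffix of input matching a prefix of '1210': 5 classes (prefixes of length 0..4)
Minimal DFA: 5 states


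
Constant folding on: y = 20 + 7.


20 + 7 = 27 at compile time
Optimized: y = 27


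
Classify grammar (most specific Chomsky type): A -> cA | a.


Right-linear: every RHS is a terminal or a terminal followed by one nonterminal
Classification: Type 3 (Regular)


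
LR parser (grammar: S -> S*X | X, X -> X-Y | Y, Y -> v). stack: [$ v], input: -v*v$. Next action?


'v' on top is the handle for Y -> v
Action: reduce (Y -> v)


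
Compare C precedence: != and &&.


'!=' is equality (level 6); '&&' is logical AND (level 2)
Higher level binds tighter
'!=' has higher precedence than '&&'


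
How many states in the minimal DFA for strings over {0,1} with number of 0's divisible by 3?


Track (count of 0) mod 3: states 0..2, accept at 0
Minimal DFA: 3 states


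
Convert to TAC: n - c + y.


Break into single-operator statements:
t1 = n - c
t2 = t1 + y


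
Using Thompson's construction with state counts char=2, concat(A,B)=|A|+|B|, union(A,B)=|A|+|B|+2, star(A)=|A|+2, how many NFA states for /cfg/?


Syntax tree has 3 char leaf(s), 0 union(s), 0 star(s)
chars contribute 3×2 = 6; each union adds +2; each star adds +2
Total: 6 + 0 + 0 = 6 states


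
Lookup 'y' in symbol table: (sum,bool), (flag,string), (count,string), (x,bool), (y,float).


Lookup 'y' → type float


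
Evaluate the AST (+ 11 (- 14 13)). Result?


Evaluate inner: (- 14 13) = 1
Evaluate root: (+ 11 1) = 12
Result: 12


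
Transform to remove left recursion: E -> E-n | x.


Left-recursive alternatives: E-n; non-recursive: x
Introduce E': E -> xE', E' -> -nE' | ε


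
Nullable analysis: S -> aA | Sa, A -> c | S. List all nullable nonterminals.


A nonterminal is nullable iff some alternative derives ε (directly, or every symbol in it is nullable)
Nullable: {}


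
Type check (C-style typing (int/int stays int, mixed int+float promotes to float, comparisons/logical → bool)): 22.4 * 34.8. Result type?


Operand types: float * float
Rule: mixed int/float promotes to float; int/int stays int
Result type: float


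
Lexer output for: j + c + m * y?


Scan left to right, longest-match per lexeme
Tokens: ID(j), OP(+), ID(c), OP(+), ID(m), OP(*), ID(y)


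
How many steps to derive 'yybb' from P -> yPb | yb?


Derivation: P => yPb => yybb
Steps: 2


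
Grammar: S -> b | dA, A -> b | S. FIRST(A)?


Per alternative of A: FIRST(b) = {b}; FIRST(S) = {b, d}
FIRST(A) = {b, d}


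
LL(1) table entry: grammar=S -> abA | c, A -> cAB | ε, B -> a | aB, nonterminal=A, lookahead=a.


For [A, a]: ε is nullable and 'a' ∈ FOLLOW(A)
Entry: A -> ε


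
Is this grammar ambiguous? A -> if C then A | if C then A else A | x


dangling else: 'if C then if C then x else x' parses two ways
Ambiguous


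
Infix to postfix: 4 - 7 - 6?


Left to right (same or higher precedence on left)
Postfix: 4 7 - 6 -


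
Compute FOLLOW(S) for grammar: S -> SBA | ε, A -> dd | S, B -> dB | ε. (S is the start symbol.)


$ ∈ FOLLOW(S). For each A -> αBβ: add FIRST(β)\{ε} to FOLLOW(B); if β nullable, add FOLLOW(A).
FOLLOW(S) = {$, d}


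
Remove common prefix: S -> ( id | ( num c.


Common prefix: '('
Factored: S -> ( S', S' -> id | num c


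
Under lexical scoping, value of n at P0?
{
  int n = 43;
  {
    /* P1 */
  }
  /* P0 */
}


n declared in the same block as P0
n = 43


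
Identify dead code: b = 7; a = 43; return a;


b is assigned but never read
Dead: 'b = 7'


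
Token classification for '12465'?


Pattern: digits only
Type: INTEGER_LITERAL


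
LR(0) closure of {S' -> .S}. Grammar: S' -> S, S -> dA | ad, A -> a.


Start: S' -> .S
For each item with dot before a nonterminal B, add B -> .γ for every B-production
Closure: [S' -> .S, S -> .dA, S -> .ad]


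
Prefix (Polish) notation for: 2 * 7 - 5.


left-to-right (same/higher precedence on left): tree is (- (* 2 7) 5)
Prefix: - * 2 7 5


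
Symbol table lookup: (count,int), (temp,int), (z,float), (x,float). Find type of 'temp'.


Lookup 'temp' → type int


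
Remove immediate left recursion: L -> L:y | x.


Left-recursive alternatives: L:y; non-recursive: x
Introduce L': L -> xL', L' -> :yL' | ε


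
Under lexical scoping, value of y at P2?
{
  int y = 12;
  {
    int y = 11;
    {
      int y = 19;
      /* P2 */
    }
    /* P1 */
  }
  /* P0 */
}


y declared in the same block as P2
y = 19


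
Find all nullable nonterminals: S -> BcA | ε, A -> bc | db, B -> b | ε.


A nonterminal is nullable iff some alternative derives ε (directly, or every symbol in it is nullable)
Nullable: {B, S}


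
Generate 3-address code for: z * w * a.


Break into single-operator statements:
t1 = z * w
t2 = t1 * a


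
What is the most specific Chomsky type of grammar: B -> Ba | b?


Left-linear: every RHS is a terminal or one nonterminal followed by a terminal
Classification: Type 3 (Regular)


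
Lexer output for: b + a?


Scan left to right, longest-match per lexeme
Tokens: ID(b), OP(+), ID(a)


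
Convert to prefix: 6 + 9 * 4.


'*' binds tighter: tree is (+ 6 (* 9 4))
Prefix: + 6 * 9 4


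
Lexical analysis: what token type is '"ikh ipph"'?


Pattern: double-quoted sequence
Type: STRING_LITERAL


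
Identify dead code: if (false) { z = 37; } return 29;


condition is constant false, so the whole block is unreachable
Dead: 'if (false) { z = 37; }'


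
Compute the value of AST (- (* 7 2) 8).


Evaluate inner: (* 7 2) = 14
Evaluate root: (- 14 8) = 6
Result: 6


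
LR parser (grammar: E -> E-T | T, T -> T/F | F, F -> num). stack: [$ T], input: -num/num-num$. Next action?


lookahead ∉ {/} so T won't extend; reduce E -> T
Action: reduce (E -> T)


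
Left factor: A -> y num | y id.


Common prefix: 'y'
Factored: A -> y A', A' -> num | id


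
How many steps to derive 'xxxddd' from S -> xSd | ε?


Derivation: S => xSd => xxSdd => xxxSddd => xxxddd
Steps: 4


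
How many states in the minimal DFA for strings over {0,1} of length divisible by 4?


Track length mod 4: states 0..3, accept at 0
Minimal DFA: 4 states


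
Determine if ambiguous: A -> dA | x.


right-linear, alternatives start with distinct terminals 'd' vs 'x': unique leftmost derivation
Unambiguous


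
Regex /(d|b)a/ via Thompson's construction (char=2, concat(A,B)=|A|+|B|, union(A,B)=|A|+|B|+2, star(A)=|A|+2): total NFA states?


Syntax tree has 3 char leaf(s), 1 union(s), 0 star(s)
chars contribute 3×2 = 6; each union adds +2; each star adds +2
Total: 6 + 2 + 0 = 8 states


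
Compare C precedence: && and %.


'%' is multiplicative (level 10); '&&' is logical AND (level 2)
Higher level binds tighter
'%' has higher precedence than '&&'


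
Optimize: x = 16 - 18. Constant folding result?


16 - 18 = -2 at compile time
Optimized: x = -2


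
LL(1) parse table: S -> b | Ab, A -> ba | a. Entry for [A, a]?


For [A, a]: 'a' ∈ FIRST(a)
Entry: A -> a


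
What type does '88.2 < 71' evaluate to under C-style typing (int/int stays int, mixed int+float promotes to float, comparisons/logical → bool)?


Operand types: float < int
Rule: comparison yields bool
Result type: bool


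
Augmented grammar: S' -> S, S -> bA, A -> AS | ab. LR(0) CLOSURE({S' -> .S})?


Start: S' -> .S
For each item with dot before a nonterminal B, add B -> .γ for every B-production
Closure: [S' -> .S, S -> .bA]


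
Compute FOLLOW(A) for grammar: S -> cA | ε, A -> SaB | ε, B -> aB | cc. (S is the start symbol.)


$ ∈ FOLLOW(S). For each A -> αBβ: add FIRST(β)\{ε} to FOLLOW(B); if β nullable, add FOLLOW(A).
FOLLOW(A) = {$, a}


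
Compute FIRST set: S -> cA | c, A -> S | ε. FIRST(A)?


Per alternative of A: FIRST(S) = {c}; FIRST(ε) = {ε}
FIRST(A) = {c, ε}


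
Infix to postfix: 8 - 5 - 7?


Left to right (same or higher precedence on left)
Postfix: 8 5 - 7 -


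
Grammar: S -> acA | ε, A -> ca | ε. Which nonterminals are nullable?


A nonterminal is nullable iff some alternative derives ε (directly, or every symbol in it is nullable)
Nullable: {A, S}


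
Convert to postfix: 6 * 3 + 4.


Left to right (same or higher precedence on left)
Postfix: 6 3 * 4 +


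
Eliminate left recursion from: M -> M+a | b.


Left-recursive alternatives: M+a; non-recursive: b
Introduce M': M -> bM', M' -> +aM' | ε


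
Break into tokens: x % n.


Scan left to right, longest-match per lexeme
Tokens: ID(x), OP(%), ID(n)


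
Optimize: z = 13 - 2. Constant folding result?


13 - 2 = 11 at compile time
Optimized: z = 11


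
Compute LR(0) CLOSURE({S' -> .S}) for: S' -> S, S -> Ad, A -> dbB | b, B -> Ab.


Start: S' -> .S
For each item with dot before a nonterminal B, add B -> .γ for every B-production
Closure: [S' -> .S, S -> .Ad, A -> .dbB, A -> .b]


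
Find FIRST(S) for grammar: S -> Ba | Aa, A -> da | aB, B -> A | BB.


Per alternative of S: FIRST(Ba) = {a, d}; FIRST(Aa) = {a, d}
FIRST(S) = {a, d}


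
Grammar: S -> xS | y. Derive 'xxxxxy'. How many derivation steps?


Derivation: S => xS => xxS => xxxS => xxxxS => xxxxxS => xxxxxy
Steps: 6


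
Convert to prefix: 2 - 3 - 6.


left-to-right (same/higher precedence on left): tree is (- (- 2 3) 6)
Prefix: - - 2 3 6


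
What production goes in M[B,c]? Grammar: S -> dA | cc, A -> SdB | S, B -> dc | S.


For [B, c]: 'c' ∈ FIRST(S)
Entry: B -> S


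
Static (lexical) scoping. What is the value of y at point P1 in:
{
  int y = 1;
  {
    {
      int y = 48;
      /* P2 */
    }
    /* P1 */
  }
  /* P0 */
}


P1's block does not declare y; resolves to the enclosing declaration at depth 0
y = 1


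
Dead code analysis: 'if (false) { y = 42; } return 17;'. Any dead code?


condition is constant false, so the whole block is unreachable
Dead: 'if (false) { y = 42; }'


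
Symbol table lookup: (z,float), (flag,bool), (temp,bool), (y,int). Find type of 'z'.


Lookup 'z' → type float


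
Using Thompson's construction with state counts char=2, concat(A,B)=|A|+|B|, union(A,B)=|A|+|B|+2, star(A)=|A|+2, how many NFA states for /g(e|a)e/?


Syntax tree has 4 char leaf(s), 1 union(s), 0 star(s)
chars contribute 4×2 = 8; each union adds +2; each star adds +2
Total: 8 + 2 + 0 = 10 states


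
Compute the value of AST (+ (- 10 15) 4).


Evaluate inner: (- 10 15) = -5
Evaluate root: (+ -5 4) = -1
Result: -1


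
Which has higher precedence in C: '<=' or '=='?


'<=' is relational (level 7); '==' is equality (level 6)
Higher level binds tighter
'<=' has higher precedence than '=='


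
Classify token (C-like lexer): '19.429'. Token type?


Pattern: digits with a decimal point
Type: FLOAT_LITERAL


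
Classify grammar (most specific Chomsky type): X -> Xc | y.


Left-linear: every RHS is a terminal or one nonterminal followed by a terminal
Classification: Type 3 (Regular)


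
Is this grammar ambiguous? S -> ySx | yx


balanced y^n…x^n: each string has a unique parse
Unambiguous


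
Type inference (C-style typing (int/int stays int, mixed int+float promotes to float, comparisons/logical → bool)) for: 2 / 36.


Operand types: int / int
Rule: mixed int/float promotes to float; int/int stays int
Result type: int


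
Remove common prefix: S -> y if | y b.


Common prefix: 'y'
Factored: S -> y S', S' -> if | b


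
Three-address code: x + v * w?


Break into single-operator statements:
t1 = v * w
t2 = x + t1


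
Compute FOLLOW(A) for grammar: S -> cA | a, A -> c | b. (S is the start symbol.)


$ ∈ FOLLOW(S). For each A -> αBβ: add FIRST(β)\{ε} to FOLLOW(B); if β nullable, add FOLLOW(A).
FOLLOW(A) = {$}


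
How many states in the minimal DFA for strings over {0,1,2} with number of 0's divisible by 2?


Track (count of 0) mod 2: states 0..1, accept at 0
Minimal DFA: 2 states


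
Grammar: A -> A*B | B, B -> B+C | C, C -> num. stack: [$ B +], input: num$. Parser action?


no handle; shift 'num'
Action: shift


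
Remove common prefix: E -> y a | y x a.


Common prefix: 'y'
Factored: E -> y E', E' -> a | x a


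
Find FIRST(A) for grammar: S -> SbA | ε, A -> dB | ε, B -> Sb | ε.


Per alternative of A: FIRST(dB) = {d}; FIRST(ε) = {ε}
FIRST(A) = {d, ε}


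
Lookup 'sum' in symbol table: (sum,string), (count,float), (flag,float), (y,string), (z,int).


Lookup 'sum' → type string


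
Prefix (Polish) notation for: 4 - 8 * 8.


'*' binds tighter: tree is (- 4 (* 8 8))
Prefix: - 4 * 8 8


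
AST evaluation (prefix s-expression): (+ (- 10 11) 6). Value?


Evaluate inner: (- 10 11) = -1
Evaluate root: (+ -1 6) = 5
Result: 5


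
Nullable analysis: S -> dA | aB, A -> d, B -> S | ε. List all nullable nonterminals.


A nonterminal is nullable iff some alternative derives ε (directly, or every symbol in it is nullable)
Nullable: {B}


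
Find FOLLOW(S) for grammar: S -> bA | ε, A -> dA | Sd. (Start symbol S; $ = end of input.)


$ ∈ FOLLOW(S). For each A -> αBβ: add FIRST(β)\{ε} to FOLLOW(B); if β nullable, add FOLLOW(A).
FOLLOW(S) = {$, d}


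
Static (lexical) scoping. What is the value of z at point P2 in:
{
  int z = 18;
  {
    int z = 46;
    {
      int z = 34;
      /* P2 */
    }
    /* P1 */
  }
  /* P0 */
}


z declared in the same block as P2
z = 34


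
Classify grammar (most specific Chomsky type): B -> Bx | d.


Left-linear: every RHS is a terminal or one nonterminal followed by a terminal
Classification: Type 3 (Regular)


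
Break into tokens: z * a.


Scan left to right, longest-match per lexeme
Tokens: ID(z), OP(*), ID(a)


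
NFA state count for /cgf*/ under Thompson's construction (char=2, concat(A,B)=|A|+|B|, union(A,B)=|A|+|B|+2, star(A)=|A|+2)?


Syntax tree has 3 char leaf(s), 0 union(s), 1 star(s)
chars contribute 3×2 = 6; each union adds +2; each star adds +2
Total: 6 + 0 + 2 = 8 states


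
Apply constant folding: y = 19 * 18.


19 * 18 = 342 at compile time
Optimized: y = 342


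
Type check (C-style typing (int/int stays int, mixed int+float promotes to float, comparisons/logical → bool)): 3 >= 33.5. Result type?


Operand types: int >= float
Rule: comparison yields bool
Result type: bool


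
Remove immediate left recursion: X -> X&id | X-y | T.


Left-recursive alternatives: X&id, X-y; non-recursive: T
Introduce X': X -> TX', X' -> &idX' | -yX' | ε


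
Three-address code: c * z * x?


Break into single-operator statements:
t1 = c * z
t2 = t1 * x


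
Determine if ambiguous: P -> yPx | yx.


balanced y^n…x^n: each string has a unique parse
Unambiguous


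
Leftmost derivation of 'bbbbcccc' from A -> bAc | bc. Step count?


Derivation: A => bAc => bbAcc => bbbAccc => bbbbcccc
Steps: 4


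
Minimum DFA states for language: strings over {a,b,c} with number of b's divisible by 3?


Track (count of b) mod 3: states 0..2, accept at 0
Minimal DFA: 3 states


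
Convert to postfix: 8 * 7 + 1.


Left to right (same or higher precedence on left)
Postfix: 8 7 * 1 +


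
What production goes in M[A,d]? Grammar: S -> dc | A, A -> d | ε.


For [A, d]: 'd' ∈ FIRST(d)
Entry: A -> d


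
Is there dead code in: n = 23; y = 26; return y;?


n is assigned but never read
Dead: 'n = 23'


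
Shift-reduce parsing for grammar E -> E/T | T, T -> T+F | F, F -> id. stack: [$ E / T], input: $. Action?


handle 'E/T' on top; lookahead ∈ FOLLOW(E) = {/, $}
Action: reduce (E -> E/T)


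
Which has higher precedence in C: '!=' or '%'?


'%' is multiplicative (level 10); '!=' is equality (level 6)
Higher level binds tighter
'%' has higher precedence than '!='


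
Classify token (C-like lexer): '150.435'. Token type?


Pattern: digits with a decimal point
Type: FLOAT_LITERAL


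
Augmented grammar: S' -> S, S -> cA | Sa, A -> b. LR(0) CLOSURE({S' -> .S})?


Start: S' -> .S
For each item with dot before a nonterminal B, add B -> .γ for every B-production
Closure: [S' -> .S, S -> .cA, S -> .Sa]


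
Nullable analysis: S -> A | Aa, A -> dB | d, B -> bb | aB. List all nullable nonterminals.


A nonterminal is nullable iff some alternative derives ε (directly, or every symbol in it is nullable)
Nullable: {}


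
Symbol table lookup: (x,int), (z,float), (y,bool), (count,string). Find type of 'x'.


Lookup 'x' → type int


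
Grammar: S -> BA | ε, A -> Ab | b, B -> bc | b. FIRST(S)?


Per alternative of S: FIRST(BA) = {b}; FIRST(ε) = {ε}
FIRST(S) = {b, ε}


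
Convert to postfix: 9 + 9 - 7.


Left to right (same or higher precedence on left)
Postfix: 9 9 + 7 -


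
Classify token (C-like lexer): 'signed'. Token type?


Pattern: reserved word
Type: KEYWORD


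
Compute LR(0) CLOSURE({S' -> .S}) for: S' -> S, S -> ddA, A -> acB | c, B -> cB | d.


Start: S' -> .S
For each item with dot before a nonterminal B, add B -> .γ for every B-production
Closure: [S' -> .S, S -> .ddA]


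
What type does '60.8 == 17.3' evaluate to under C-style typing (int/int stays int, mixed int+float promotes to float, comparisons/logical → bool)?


Operand types: float == float
Rule: comparison yields bool
Result type: bool


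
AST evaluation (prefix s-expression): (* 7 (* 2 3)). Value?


Evaluate inner: (* 2 3) = 6
Evaluate root: (* 7 6) = 42
Result: 42


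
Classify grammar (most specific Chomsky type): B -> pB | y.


Right-linear: every RHS is a terminal or a terminal followed by one nonterminal
Classification: Type 3 (Regular)


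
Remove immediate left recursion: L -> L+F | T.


Left-recursive alternatives: L+F; non-recursive: T
Introduce L': L -> TL', L' -> +FL' | ε


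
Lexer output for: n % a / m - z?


Scan left to right, longest-match per lexeme
Tokens: ID(n), OP(%), ID(a), OP(/), ID(m), OP(-), ID(z)


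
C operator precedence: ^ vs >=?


'>=' is relational (level 7); '^' is bitwise XOR (level 4)
Higher level binds tighter
'>=' has higher precedence than '^'


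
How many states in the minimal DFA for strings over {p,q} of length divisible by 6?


Track length mod 6: states 0..5, accept at 0
Minimal DFA: 6 states


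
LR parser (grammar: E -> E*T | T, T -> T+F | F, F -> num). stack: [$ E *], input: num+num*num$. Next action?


no handle ('E*' is not any RHS); shift 'num'
Action: shift


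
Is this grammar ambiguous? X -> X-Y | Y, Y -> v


precedence layered via separate nonterminal Y: deterministic
Unambiguous


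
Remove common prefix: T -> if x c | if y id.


Common prefix: 'if'
Factored: T -> if T', T' -> x c | y id


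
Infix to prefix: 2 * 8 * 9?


left-to-right (same/higher precedence on left): tree is (* (* 2 8) 9)
Prefix: * * 2 8 9


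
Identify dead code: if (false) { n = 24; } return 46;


condition is constant false, so the whole block is unreachable
Dead: 'if (false) { n = 24; }'


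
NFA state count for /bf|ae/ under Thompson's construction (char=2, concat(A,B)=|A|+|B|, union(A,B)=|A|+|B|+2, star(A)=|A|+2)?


Syntax tree has 4 char leaf(s), 1 union(s), 0 star(s)
chars contribute 4×2 = 8; each union adds +2; each star adds +2
Total: 8 + 2 + 0 = 10 states


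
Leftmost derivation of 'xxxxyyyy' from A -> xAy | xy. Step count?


Derivation: A => xAy => xxAyy => xxxAyyy => xxxxyyyy
Steps: 4


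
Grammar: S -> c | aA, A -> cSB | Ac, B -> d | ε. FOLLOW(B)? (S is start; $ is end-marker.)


$ ∈ FOLLOW(S). For each A -> αBβ: add FIRST(β)\{ε} to FOLLOW(B); if β nullable, add FOLLOW(A).
FOLLOW(B) = {$, c, d}


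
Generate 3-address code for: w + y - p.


Break into single-operator statements:
t1 = w + y
t2 = t1 - p


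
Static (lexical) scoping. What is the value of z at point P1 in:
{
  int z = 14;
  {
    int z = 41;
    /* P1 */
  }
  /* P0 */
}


z declared in the same block as P1
z = 41


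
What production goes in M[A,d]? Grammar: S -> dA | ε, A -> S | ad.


For [A, d]: 'd' ∈ FIRST(S)
Entry: A -> S


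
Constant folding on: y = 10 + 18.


10 + 18 = 28 at compile time
Optimized: y = 28


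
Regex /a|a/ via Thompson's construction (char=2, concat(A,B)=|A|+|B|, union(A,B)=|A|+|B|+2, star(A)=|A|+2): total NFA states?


Syntax tree has 2 char leaf(s), 1 union(s), 0 star(s)
chars contribute 2×2 = 4; each union adds +2; each star adds +2
Total: 4 + 2 + 0 = 6 states


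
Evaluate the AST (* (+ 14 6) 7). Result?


Evaluate inner: (+ 14 6) = 20
Evaluate root: (* 20 7) = 140
Result: 140


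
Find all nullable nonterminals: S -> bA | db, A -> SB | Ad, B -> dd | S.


A nonterminal is nullable iff some alternative derives ε (directly, or every symbol in it is nullable)
Nullable: {}


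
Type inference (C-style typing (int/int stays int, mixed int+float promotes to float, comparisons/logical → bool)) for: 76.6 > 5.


Operand types: float > int
Rule: comparison yields bool
Result type: bool


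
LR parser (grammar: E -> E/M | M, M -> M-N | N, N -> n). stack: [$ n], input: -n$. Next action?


'n' on top is the handle for N -> n
Action: reduce (N -> n)


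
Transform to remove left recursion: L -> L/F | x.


Left-recursive alternatives: L/F; non-recursive: x
Introduce L': L -> xL', L' -> /FL' | ε


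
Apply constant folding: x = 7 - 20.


7 - 20 = -13 at compile time
Optimized: x = -13


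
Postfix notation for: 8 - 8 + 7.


Left to right (same or higher precedence on left)
Postfix: 8 8 - 7 +


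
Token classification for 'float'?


Pattern: reserved word
Type: KEYWORD


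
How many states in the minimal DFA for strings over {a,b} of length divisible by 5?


Track length mod 5: states 0..4, accept at 0
Minimal DFA: 5 states


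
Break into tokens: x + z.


Scan left to right, longest-match per lexeme
Tokens: ID(x), OP(+), ID(z)


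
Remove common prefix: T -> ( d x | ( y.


Common prefix: '('
Factored: T -> ( T', T' -> d x | y


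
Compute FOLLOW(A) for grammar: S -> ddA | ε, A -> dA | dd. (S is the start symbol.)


$ ∈ FOLLOW(S). For each A -> αBβ: add FIRST(β)\{ε} to FOLLOW(B); if β nullable, add FOLLOW(A).
FOLLOW(A) = {$}


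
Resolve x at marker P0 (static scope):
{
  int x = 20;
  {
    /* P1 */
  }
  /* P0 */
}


x declared in the same block as P0
x = 20


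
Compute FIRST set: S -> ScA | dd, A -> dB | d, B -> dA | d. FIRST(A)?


Per alternative of A: FIRST(dB) = {d}; FIRST(d) = {d}
FIRST(A) = {d}


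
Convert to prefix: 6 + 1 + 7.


left-to-right (same/higher precedence on left): tree is (+ (+ 6 1) 7)
Prefix: + + 6 1 7


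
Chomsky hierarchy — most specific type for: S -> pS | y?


Right-linear: every RHS is a terminal or a terminal followed by one nonterminal
Classification: Type 3 (Regular)


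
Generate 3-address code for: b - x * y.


Break into single-operator statements:
t1 = x * y
t2 = b - t1


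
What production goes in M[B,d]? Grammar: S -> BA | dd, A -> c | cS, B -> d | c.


For [B, d]: 'd' ∈ FIRST(d)
Entry: B -> d


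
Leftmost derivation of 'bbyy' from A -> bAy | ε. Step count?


Derivation: A => bAy => bbAyy => bbyy
Steps: 3


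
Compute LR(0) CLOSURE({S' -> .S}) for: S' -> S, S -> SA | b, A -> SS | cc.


Start: S' -> .S
For each item with dot before a nonterminal B, add B -> .γ for every B-production
Closure: [S' -> .S, S -> .SA, S -> .b]


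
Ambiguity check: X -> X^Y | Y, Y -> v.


precedence layered via separate nonterminal Y: deterministic
Unambiguous


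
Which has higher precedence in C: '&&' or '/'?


'/' is multiplicative (level 10); '&&' is logical AND (level 2)
Higher level binds tighter
'/' has higher precedence than '&&'


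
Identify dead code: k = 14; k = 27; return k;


first assignment to k is overwritten before any read
Dead: 'k = 14'


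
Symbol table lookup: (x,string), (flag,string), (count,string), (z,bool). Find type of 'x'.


Lookup 'x' → type string


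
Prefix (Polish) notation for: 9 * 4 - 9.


left-to-right (same/higher precedence on left): tree is (- (* 9 4) 9)
Prefix: - * 9 4 9


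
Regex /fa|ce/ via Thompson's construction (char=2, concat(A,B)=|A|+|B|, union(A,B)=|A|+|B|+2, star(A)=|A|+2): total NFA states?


Syntax tree has 4 char leaf(s), 1 union(s), 0 star(s)
chars contribute 4×2 = 8; each union adds +2; each star adds +2
Total: 8 + 2 + 0 = 10 states


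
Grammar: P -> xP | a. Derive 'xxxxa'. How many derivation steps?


Derivation: P => xP => xxP => xxxP => xxxxP => xxxxa
Steps: 5


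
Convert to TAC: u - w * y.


Break into single-operator statements:
t1 = w * y
t2 = u - t1


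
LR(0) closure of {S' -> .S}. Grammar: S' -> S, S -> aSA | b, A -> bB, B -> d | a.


Start: S' -> .S
For each item with dot before a nonterminal B, add B -> .γ for every B-production
Closure: [S' -> .S, S -> .aSA, S -> .b]


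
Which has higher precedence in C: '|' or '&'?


'&' is bitwise AND (level 5); '|' is bitwise OR (level 3)
Higher level binds tighter
'&' has higher precedence than '|'


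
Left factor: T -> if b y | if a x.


Common prefix: 'if'
Factored: T -> if T', T' -> b y | a x


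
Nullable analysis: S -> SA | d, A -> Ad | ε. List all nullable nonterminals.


A nonterminal is nullable iff some alternative derives ε (directly, or every symbol in it is nullable)
Nullable: {A}


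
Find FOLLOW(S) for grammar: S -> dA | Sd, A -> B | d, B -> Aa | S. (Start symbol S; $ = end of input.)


$ ∈ FOLLOW(S). For each A -> αBβ: add FIRST(β)\{ε} to FOLLOW(B); if β nullable, add FOLLOW(A).
FOLLOW(S) = {$, a, d}


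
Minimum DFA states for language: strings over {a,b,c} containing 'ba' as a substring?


KMP-style automaton: 2 progress states + 1 absorbing accept = 3
Minimal DFA: 3 states


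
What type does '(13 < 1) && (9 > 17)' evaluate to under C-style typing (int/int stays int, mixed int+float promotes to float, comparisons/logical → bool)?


Operand types: bool && bool
Rule: logical operators take bool operands and yield bool
Result type: bool


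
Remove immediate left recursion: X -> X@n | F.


Left-recursive alternatives: X@n; non-recursive: F
Introduce X': X -> FX', X' -> @nX' | ε


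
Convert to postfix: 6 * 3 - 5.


Left to right (same or higher precedence on left)
Postfix: 6 3 * 5 -


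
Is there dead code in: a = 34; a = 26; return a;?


first assignment to a is overwritten before any read
Dead: 'a = 34'


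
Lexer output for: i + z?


Scan left to right, longest-match per lexeme
Tokens: ID(i), OP(+), ID(z)


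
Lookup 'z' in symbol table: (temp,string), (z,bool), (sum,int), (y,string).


Lookup 'z' → type bool


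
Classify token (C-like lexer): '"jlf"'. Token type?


Pattern: double-quoted sequence
Type: STRING_LITERAL


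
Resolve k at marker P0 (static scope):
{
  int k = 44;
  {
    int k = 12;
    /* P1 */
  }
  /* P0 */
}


k declared in the same block as P0
k = 44


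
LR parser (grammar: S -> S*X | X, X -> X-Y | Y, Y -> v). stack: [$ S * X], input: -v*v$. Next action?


'-' can extend X; shift to build X -> X-Y
Action: shift


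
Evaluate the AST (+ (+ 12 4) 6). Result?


Evaluate inner: (+ 12 4) = 16
Evaluate root: (+ 16 6) = 22
Result: 22


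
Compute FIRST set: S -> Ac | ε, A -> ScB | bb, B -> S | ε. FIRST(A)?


Per alternative of A: FIRST(ScB) = {b, c}; FIRST(bb) = {b}
FIRST(A) = {b, c}


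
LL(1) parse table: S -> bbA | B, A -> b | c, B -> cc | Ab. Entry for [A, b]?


For [A, b]: 'b' ∈ FIRST(b)
Entry: A -> b


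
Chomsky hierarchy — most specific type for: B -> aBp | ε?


Single nonterminal LHS, but a^n p^n is not regular
Classification: Type 2 (Context-Free)


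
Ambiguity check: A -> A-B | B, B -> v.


precedence layered via separate nonterminal B: deterministic
Unambiguous


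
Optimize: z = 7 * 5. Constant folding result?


7 * 5 = 35 at compile time
Optimized: z = 35


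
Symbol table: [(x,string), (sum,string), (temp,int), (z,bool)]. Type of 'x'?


Lookup 'x' → type string


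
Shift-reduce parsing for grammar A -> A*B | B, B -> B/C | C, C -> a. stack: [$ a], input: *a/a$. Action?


'a' on top is the handle for C -> a
Action: reduce (C -> a)


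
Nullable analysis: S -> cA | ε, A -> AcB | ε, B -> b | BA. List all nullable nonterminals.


A nonterminal is nullable iff some alternative derives ε (directly, or every symbol in it is nullable)
Nullable: {A, S}


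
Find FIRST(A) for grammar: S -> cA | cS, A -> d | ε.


Per alternative of A: FIRST(d) = {d}; FIRST(ε) = {ε}
FIRST(A) = {d, ε}


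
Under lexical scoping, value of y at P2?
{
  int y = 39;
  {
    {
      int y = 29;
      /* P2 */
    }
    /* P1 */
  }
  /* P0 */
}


y declared in the same block as P2
y = 29


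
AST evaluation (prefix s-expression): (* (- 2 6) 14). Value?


Evaluate inner: (- 2 6) = -4
Evaluate root: (* -4 14) = -56
Result: -56


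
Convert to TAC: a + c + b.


Break into single-operator statements:
t1 = a + c
t2 = t1 + b


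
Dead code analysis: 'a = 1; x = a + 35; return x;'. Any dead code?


a is read by x's definition; x is returned
No dead code


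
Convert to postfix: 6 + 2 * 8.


* has higher precedence, evaluate 2*8 first
Postfix: 6 2 8 * +


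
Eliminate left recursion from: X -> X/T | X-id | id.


Left-recursive alternatives: X/T, X-id; non-recursive: id
Introduce X': X -> idX', X' -> /TX' | -idX' | ε


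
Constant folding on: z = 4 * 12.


4 * 12 = 48 at compile time
Optimized: z = 48


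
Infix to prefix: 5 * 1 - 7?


left-to-right (same/higher precedence on left): tree is (- (* 5 1) 7)
Prefix: - * 5 1 7


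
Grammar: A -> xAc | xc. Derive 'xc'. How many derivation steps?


Derivation: A => xc
Steps: 1


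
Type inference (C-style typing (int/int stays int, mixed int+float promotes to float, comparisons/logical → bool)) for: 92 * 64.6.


Operand types: int * float
Rule: mixed int/float promotes to float; int/int stays int
Result type: float


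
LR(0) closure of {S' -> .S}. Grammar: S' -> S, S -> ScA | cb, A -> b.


Start: S' -> .S
For each item with dot before a nonterminal B, add B -> .γ for every B-production
Closure: [S' -> .S, S -> .ScA, S -> .cb]
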